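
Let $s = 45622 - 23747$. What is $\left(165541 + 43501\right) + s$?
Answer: $230917$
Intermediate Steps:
$s = 21875$
$\left(165541 + 43501\right) + s = \left(165541 + 43501\right) + 21875 = 209042 + 21875 = 230917$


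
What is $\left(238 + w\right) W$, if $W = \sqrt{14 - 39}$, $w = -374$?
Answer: $- 680 i \approx - 680.0 i$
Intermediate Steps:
$W = 5 i$ ($W = \sqrt{-25} = 5 i \approx 5.0 i$)
$\left(238 + w\right) W = \left(238 - 374\right) 5 i = - 136 \cdot 5 i = - 680 i$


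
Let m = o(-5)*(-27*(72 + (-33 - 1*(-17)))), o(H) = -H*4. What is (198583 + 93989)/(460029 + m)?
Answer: 97524/143263 ≈ 0.68073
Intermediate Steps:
o(H) = -4*H
m = -30240 (m = (-4*(-5))*(-27*(72 + (-33 - 1*(-17)))) = 20*(-27*(72 + (-33 + 17))) = 20*(-27*(72 - 16)) = 20*(-27*56) = 20*(-1512) = -30240)
(198583 + 93989)/(460029 + m) = (198583 + 93989)/(460029 - 30240) = 292572/429789 = 292572*(1/429789) = 97524/143263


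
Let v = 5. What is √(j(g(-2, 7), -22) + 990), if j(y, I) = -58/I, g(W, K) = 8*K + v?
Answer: √120109/11 ≈ 31.506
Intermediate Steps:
g(W, K) = 5 + 8*K (g(W, K) = 8*K + 5 = 5 + 8*K)
√(j(g(-2, 7), -22) + 990) = √(-58/(-22) + 990) = √(-58*(-1/22) + 990) = √(29/11 + 990) = √(10919/11) = √120109/11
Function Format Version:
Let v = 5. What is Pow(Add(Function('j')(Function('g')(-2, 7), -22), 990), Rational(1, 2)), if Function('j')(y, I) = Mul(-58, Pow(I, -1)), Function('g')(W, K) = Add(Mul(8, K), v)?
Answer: Mul(Rational(1, 11), Pow(120109, Rational(1, 2))) ≈ 31.506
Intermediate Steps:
Function('g')(W, K) = Add(5, Mul(8, K)) (Function('g')(W, K) = Add(Mul(8, K), 5) = Add(5, Mul(8, K)))
Pow(Add(Function('j')(Function('g')(-2, 7), -22), 990), Rational(1, 2)) = Pow(Add(Mul(-58, Pow(-22, -1)), 990), Rational(1, 2)) = Pow(Add(Mul(-58, Rational(-1, 22)), 990), Rational(1, 2)) = Pow(Add(Rational(29, 11), 990), Rational(1, 2)) = Pow(Rational(10919, 11), Rational(1, 2)) = Mul(Rational(1, 11), Pow(120109, Rational(1, 2)))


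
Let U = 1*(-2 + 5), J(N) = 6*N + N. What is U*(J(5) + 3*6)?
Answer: 159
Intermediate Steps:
J(N) = 7*N
U = 3 (U = 1*3 = 3)
U*(J(5) + 3*6) = 3*(7*5 + 3*6) = 3*(35 + 18) = 3*53 = 159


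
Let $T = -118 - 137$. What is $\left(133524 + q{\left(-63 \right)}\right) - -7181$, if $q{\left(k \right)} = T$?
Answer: $140450$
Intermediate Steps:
$T = -255$ ($T = -118 - 137 = -255$)
$q{\left(k \right)} = -255$
$\left(133524 + q{\left(-63 \right)}\right) - -7181 = \left(133524 - 255\right) - -7181 = 133269 + \left(7392 - 211\right) = 133269 + 7181 = 140450$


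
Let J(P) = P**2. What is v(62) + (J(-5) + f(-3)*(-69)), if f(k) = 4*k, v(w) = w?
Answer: 915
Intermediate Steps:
v(62) + (J(-5) + f(-3)*(-69)) = 62 + ((-5)**2 + (4*(-3))*(-69)) = 62 + (25 - 12*(-69)) = 62 + (25 + 828) = 62 + 853 = 915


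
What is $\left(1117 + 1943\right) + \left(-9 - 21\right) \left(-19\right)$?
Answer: $3630$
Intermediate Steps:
$\left(1117 + 1943\right) + \left(-9 - 21\right) \left(-19\right) = 3060 - -570 = 3060 + 570 = 3630$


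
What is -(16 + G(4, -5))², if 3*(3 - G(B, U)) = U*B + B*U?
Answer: -9409/9 ≈ -1045.4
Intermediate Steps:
G(B, U) = 3 - 2*B*U/3 (G(B, U) = 3 - (U*B + B*U)/3 = 3 - (B*U + B*U)/3 = 3 - 2*B*U/3)
-(16 + G(4, -5))² = -(16 + (3 - ⅔*4*(-5)))² = -(16 + (3 + 40/3))² = -(16 + 49/3)² = -(97/3)² = -1*9409/9 = -9409/9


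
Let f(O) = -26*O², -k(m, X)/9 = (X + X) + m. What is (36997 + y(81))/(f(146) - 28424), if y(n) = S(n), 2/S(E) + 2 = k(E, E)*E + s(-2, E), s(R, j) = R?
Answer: -1310811109/20643051728 ≈ -0.063499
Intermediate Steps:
k(m, X) = -18*X - 9*m (k(m, X) = -9*((X + X) + m) = -9*(2*X + m) = -9*(m + 2*X) = -18*X - 9*m)
S(E) = 2/(-4 - 27*E²) (S(E) = 2/(-2 + ((-18*E - 9*E)*E - 2)) = 2/(-2 + ((-27*E)*E - 2)) = 2/(-2 + (-27*E² - 2)) = 2/(-2 + (-2 - 27*E²)) = 2/(-4 - 27*E²))
y(n) = 2/(-4 - 27*n²)
(36997 + y(81))/(f(146) - 28424) = (36997 + 2/(-4 - 27*81²))/(-26*146² - 28424) = (36997 + 2/(-4 - 27*6561))/(-26*21316 - 28424) = (36997 + 2/(-4 - 177147))/(-554216 - 28424) = (36997 + 2/(-177151))/(-582640) = (36997 + 2*(-1/177151))*(-1/582640) = (36997 - 2/177151)*(-1/582640) = (6554055545/177151)*(-1/582640) = -1310811109/20643051728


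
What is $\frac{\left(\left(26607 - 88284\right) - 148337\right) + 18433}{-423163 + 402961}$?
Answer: $\frac{14737}{1554} \approx 9.4833$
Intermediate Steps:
$\frac{\left(\left(26607 - 88284\right) - 148337\right) + 18433}{-423163 + 402961} = \frac{\left(\left(26607 - 88284\right) - 148337\right) + 18433}{-20202} = \left(\left(-61677 - 148337\right) + 18433\right) \left(- \frac{1}{20202}\right) = \left(-210014 + 18433\right) \left(- \frac{1}{20202}\right) = \left(-191581\right) \left(- \frac{1}{20202}\right) = \frac{14737}{1554}$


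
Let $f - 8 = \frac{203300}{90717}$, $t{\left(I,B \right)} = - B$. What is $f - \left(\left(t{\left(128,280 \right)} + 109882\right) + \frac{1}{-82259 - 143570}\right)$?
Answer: $- \frac{2245154791170025}{20486529393} \approx -1.0959 \cdot 10^{5}$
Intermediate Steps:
$f = \frac{929036}{90717}$ ($f = 8 + \frac{203300}{90717} = \frac{929036}{90717} \approx 10.241$)
$f - \left(\left(t{\left(128,280 \right)} + 109882\right) + \frac{1}{-82259 - 143570}\right) = \frac{929036}{90717} - \left(\left(\left(-1\right) 280 + 109882\right) + \frac{1}{-82259 - 143570}\right) = \frac{929036}{90717} - \left(\left(-280 + 109882\right) + \frac{1}{-225829}\right) = \frac{929036}{90717} - \left(109602 - \frac{1}{225829}\right) = \frac{929036}{90717} - \frac{24751310057}{225829} = - \frac{2245154791170025}{20486529393}$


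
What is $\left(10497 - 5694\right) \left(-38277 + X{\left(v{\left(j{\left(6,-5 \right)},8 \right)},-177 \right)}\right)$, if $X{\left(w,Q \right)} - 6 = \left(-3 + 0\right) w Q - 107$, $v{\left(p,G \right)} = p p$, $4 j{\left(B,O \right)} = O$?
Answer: $- \frac{2885512719}{16} \approx -1.8034 \cdot 10^{8}$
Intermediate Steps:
$j{\left(B,O \right)} = \frac{O}{4}$
$v{\left(p,G \right)} = p^{2}$
$X{\left(w,Q \right)} = -101 - 3 Q w$ ($X{\left(w,Q \right)} = 6 + \left(\left(-3 + 0\right) w Q - 107\right) = 6 + \left(- 3 w Q - 107\right) = 6 - \left(107 + 3 Q w\right) = -101 - 3 Q w$)
$\left(10497 - 5694\right) \left(-38277 + X{\left(v{\left(j{\left(6,-5 \right)},8 \right)},-177 \right)}\right) = \left(10497 - 5694\right) \left(-38277 - \left(101 - 531 \left(\frac{1}{4} \left(-5\right)\right)^{2}\right)\right) = 4803 \left(-38277 - \left(101 - 531 \left(- \frac{5}{4}\right)^{2}\right)\right) = 4803 \left(-38277 - \left(101 - \frac{13275}{16}\right)\right) = 4803 \left(-38277 + \left(-101 + \frac{13275}{16}\right)\right) = 4803 \left(-38277 + \frac{11659}{16}\right) = 4803 \left(- \frac{600773}{16}\right) = - \frac{2885512719}{16}$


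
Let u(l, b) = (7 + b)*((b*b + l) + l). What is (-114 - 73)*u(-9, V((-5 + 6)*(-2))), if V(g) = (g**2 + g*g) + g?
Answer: -43758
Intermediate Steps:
V(g) = g + 2*g**2 (V(g) = (g**2 + g**2) + g = 2*g**2 + g = g + 2*g**2)
u(l, b) = (7 + b)*(b**2 + 2*l) (u(l, b) = (7 + b)*((b**2 + l) + l) = (7 + b)*((l + b**2) + l) = (7 + b)*(b**2 + 2*l))
(-114 - 73)*u(-9, V((-5 + 6)*(-2))) = (-114 - 73)*((((-5 + 6)*(-2))*(1 + 2*((-5 + 6)*(-2))))**3 + 7*(((-5 + 6)*(-2))*(1 + 2*((-5 + 6)*(-2))))**2 + 14*(-9) + 2*(((-5 + 6)*(-2))*(1 + 2*((-5 + 6)*(-2))))*(-9)) = -187*(((1*(-2))*(1 + 2*(1*(-2))))**3 + 7*((1*(-2))*(1 + 2*(1*(-2))))**2 - 126 + 2*((1*(-2))*(1 + 2*(1*(-2))))*(-9)) = -187*((-2*(1 + 2*(-2)))**3 + 7*(-2*(1 + 2*(-2)))**2 - 126 + 2*(-2*(1 + 2*(-2)))*(-9)) = -187*((-2*(1 - 4))**3 + 7*(-2*(1 - 4))**2 - 126 + 2*(-2*(1 - 4))*(-9)) = -187*((-2*(-3))**3 + 7*(-2*(-3))**2 - 126 + 2*(-2*(-3))*(-9)) = -187*(6**3 + 7*6**2 - 126 + 2*6*(-9)) = -187*(216 + 7*36 - 126 - 108) = -187*(216 + 252 - 126 - 108) = -187*234 = -43758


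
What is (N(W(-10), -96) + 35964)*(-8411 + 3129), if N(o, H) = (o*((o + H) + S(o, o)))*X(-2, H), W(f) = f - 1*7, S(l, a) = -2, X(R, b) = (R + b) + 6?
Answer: 760058672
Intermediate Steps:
X(R, b) = 6 + R + b
W(f) = -7 + f (W(f) = f - 7 = -7 + f)
N(o, H) = o*(4 + H)*(-2 + H + o) (N(o, H) = (o*((o + H) - 2))*(6 - 2 + H) = (o*((H + o) - 2))*(4 + H) = (o*(-2 + H + o))*(4 + H) = o*(4 + H)*(-2 + H + o))
(N(W(-10), -96) + 35964)*(-8411 + 3129) = ((-7 - 10)*(4 - 96)*(-2 - 96 + (-7 - 10)) + 35964)*(-8411 + 3129) = (-17*(-92)*(-2 - 96 - 17) + 35964)*(-5282) = (-17*(-92)*(-115) + 35964)*(-5282) = (-179860 + 35964)*(-5282) = -143896*(-5282) = 760058672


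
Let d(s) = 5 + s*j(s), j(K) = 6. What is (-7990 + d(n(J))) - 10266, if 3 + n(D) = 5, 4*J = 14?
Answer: -18239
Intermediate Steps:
J = 7/2 (J = (¼)*14 = 7/2 ≈ 3.5000)
n(D) = 2 (n(D) = -3 + 5 = 2)
d(s) = 5 + 6*s (d(s) = 5 + s*6 = 5 + 6*s)
(-7990 + d(n(J))) - 10266 = (-7990 + (5 + 6*2)) - 10266 = (-7990 + (5 + 12)) - 10266 = (-7990 + 17) - 10266 = -7973 - 10266 = -18239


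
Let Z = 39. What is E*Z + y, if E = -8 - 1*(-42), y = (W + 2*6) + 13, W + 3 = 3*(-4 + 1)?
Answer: 1339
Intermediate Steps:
W = -12 (W = -3 + 3*(-4 + 1) = -3 + 3*(-3) = -3 - 9 = -12)
y = 13 (y = (-12 + 2*6) + 13 = (-12 + 12) + 13 = 0 + 13 = 13)
E = 34 (E = -8 + 42 = 34)
E*Z + y = 34*39 + 13 = 1326 + 13 = 1339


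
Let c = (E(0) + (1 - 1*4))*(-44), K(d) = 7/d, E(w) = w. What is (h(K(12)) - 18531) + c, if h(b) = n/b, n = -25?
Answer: -129093/7 ≈ -18442.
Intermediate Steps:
c = 132 (c = (0 + (1 - 1*4))*(-44) = (0 + (1 - 4))*(-44) = (0 - 3)*(-44) = -3*(-44) = 132)
h(b) = -25/b
(h(K(12)) - 18531) + c = (-25/(7/12) - 18531) + 132 = (-25/(7*(1/12)) - 18531) + 132 = (-25/7/12 - 18531) + 132 = (-25*12/7 - 18531) + 132 = (-300/7 - 18531) + 132 = -130017/7 + 132 = -129093/7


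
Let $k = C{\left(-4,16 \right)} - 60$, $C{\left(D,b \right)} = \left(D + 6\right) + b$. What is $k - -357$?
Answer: $315$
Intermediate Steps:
$C{\left(D,b \right)} = 6 + D + b$ ($C{\left(D,b \right)} = \left(6 + D\right) + b = 6 + D + b$)
$k = -42$ ($k = \left(6 - 4 + 16\right) - 60 = 18 - 60 = -42$)
$k - -357 = -42 - -357 = -42 + 357 = 315$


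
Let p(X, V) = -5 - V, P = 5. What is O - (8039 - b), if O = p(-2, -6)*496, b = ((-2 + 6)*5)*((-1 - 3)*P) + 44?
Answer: -7899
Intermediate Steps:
b = -356 (b = ((-2 + 6)*5)*((-1 - 3)*5) + 44 = (4*5)*(-4*5) + 44 = 20*(-20) + 44 = -400 + 44 = -356)
O = 496 (O = (-5 - 1*(-6))*496 = (-5 + 6)*496 = 1*496 = 496)
O - (8039 - b) = 496 - (8039 - 1*(-356)) = 496 - (8039 + 356) = 496 - 1*8395 = 496 - 8395 = -7899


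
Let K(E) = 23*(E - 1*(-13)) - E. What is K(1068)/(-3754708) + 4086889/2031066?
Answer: 7648372803971/3813029879364 ≈ 2.0059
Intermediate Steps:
K(E) = 299 + 22*E (K(E) = 23*(E + 13) - E = 23*(13 + E) - E = (299 + 23*E) - E = 299 + 22*E)
K(1068)/(-3754708) + 4086889/2031066 = (299 + 22*1068)/(-3754708) + 4086889/2031066 = (299 + 23496)*(-1/3754708) + 4086889*(1/2031066) = 23795*(-1/3754708) + 4086889/2031066 = -23795/3754708 + 4086889/2031066 = 7648372803971/3813029879364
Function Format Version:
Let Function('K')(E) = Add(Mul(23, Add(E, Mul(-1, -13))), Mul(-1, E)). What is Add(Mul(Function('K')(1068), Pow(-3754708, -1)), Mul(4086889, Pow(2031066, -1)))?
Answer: Rational(7648372803971, 3813029879364) ≈ 2.0059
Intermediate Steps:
Function('K')(E) = Add(299, Mul(22, E)) (Function('K')(E) = Add(Mul(23, Add(E, 13)), Mul(-1, E)) = Add(Mul(23, Add(13, E)), Mul(-1, E)) = Add(Add(299, Mul(23, E)), Mul(-1, E)) = Add(299, Mul(22, E)))
Add(Mul(Function('K')(1068), Pow(-3754708, -1)), Mul(4086889, Pow(2031066, -1))) = Add(Mul(Add(299, Mul(22, 1068)), Pow(-3754708, -1)), Mul(4086889, Pow(2031066, -1))) = Add(Mul(Add(299, 23496), Rational(-1, 3754708)), Mul(4086889, Rational(1, 2031066))) = Add(Mul(23795, Rational(-1, 3754708)), Rational(4086889, 2031066)) = Add(Rational(-23795, 3754708), Rational(4086889, 2031066)) = Rational(7648372803971, 3813029879364)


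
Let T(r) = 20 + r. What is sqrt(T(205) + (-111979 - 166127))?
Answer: I*sqrt(277881) ≈ 527.14*I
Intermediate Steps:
sqrt(T(205) + (-111979 - 166127)) = sqrt((20 + 205) + (-111979 - 166127)) = sqrt(225 - 278106) = sqrt(-277881) = I*sqrt(277881)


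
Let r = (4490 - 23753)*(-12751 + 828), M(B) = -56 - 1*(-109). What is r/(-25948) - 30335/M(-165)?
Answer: -12959788277/1375244 ≈ -9423.6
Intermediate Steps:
M(B) = 53 (M(B) = -56 + 109 = 53)
r = 229672749 (r = -19263*(-11923) = 229672749)
r/(-25948) - 30335/M(-165) = 229672749/(-25948) - 30335/53 = 229672749*(-1/25948) - 30335*1/53 = -229672749/25948 - 30335/53 = -12959788277/1375244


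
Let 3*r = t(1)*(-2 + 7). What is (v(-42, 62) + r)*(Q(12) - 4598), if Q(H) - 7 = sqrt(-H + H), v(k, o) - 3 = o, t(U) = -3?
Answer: -275460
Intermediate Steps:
v(k, o) = 3 + o
r = -5 (r = (-3*(-2 + 7))/3 = (-3*5)/3 = (1/3)*(-15) = -5)
Q(H) = 7 (Q(H) = 7 + sqrt(-H + H) = 7 + sqrt(0) = 7 + 0 = 7)
(v(-42, 62) + r)*(Q(12) - 4598) = ((3 + 62) - 5)*(7 - 4598) = (65 - 5)*(-4591) = 60*(-4591) = -275460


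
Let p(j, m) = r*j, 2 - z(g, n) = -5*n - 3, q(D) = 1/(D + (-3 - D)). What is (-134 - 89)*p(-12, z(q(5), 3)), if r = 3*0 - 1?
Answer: -2676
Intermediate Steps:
r = -1 (r = 0 - 1 = -1)
q(D) = -1/3 (q(D) = 1/(-3) = -1/3)
z(g, n) = 5 + 5*n (z(g, n) = 2 - (-5*n - 3) = 2 - (-3 - 5*n) = 2 + (3 + 5*n) = 5 + 5*n)
p(j, m) = -j
(-134 - 89)*p(-12, z(q(5), 3)) = (-134 - 89)*(-1*(-12)) = -223*12 = -2676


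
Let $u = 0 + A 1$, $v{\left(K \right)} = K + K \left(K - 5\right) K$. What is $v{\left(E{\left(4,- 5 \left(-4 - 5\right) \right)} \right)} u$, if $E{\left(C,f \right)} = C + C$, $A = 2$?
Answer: $400$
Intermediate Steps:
$E{\left(C,f \right)} = 2 C$
$v{\left(K \right)} = K + K^{2} \left(-5 + K\right)$ ($v{\left(K \right)} = K + K \left(-5 + K\right) K = K + K^{2} \left(-5 + K\right)$)
$u = 2$ ($u = 0 + 2 \cdot 1 = 0 + 2 = 2$)
$v{\left(E{\left(4,- 5 \left(-4 - 5\right) \right)} \right)} u = 2 \cdot 4 \left(1 + \left(2 \cdot 4\right)^{2} - 5 \cdot 2 \cdot 4\right) 2 = 8 \left(1 + 8^{2} - 40\right) 2 = 8 \left(1 + 64 - 40\right) 2 = 8 \cdot 25 \cdot 2 = 200 \cdot 2 = 400$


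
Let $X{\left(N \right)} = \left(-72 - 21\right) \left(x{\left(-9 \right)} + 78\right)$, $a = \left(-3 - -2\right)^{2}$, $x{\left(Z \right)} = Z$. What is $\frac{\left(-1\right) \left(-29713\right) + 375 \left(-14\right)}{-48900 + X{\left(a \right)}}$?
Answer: $- \frac{24463}{55317} \approx -0.44223$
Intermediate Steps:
$a = 1$ ($a = \left(-3 + 2\right)^{2} = \left(-1\right)^{2} = 1$)
$X{\left(N \right)} = -6417$ ($X{\left(N \right)} = \left(-72 - 21\right) \left(-9 + 78\right) = \left(-93\right) 69 = -6417$)
$\frac{\left(-1\right) \left(-29713\right) + 375 \left(-14\right)}{-48900 + X{\left(a \right)}} = \frac{\left(-1\right) \left(-29713\right) + 375 \left(-14\right)}{-48900 - 6417} = \frac{29713 - 5250}{-55317} = 24463 \left(- \frac{1}{55317}\right) = - \frac{24463}{55317}$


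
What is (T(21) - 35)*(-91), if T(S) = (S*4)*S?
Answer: -157339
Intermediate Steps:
T(S) = 4*S² (T(S) = (4*S)*S = 4*S²)
(T(21) - 35)*(-91) = (4*21² - 35)*(-91) = (4*441 - 35)*(-91) = (1764 - 35)*(-91) = 1729*(-91) = -157339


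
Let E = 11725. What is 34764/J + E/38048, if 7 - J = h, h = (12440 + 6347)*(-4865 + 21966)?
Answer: 19612729309/63666289120 ≈ 0.30805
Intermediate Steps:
h = 321276487 (h = 18787*17101 = 321276487)
J = -321276480 (J = 7 - 1*321276487 = 7 - 321276487 = -321276480)
34764/J + E/38048 = 34764/(-321276480) + 11725/38048 = 34764*(-1/321276480) + 11725*(1/38048) = -2897/26773040 + 11725/38048 = 19612729309/63666289120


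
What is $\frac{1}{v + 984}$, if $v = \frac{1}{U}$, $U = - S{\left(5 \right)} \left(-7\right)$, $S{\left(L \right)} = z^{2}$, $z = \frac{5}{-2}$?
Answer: $\frac{175}{172204} \approx 0.0010162$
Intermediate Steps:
$z = - \frac{5}{2}$ ($z = 5 \left(- \frac{1}{2}\right) = - \frac{5}{2} \approx -2.5$)
$S{\left(L \right)} = \frac{25}{4}$ ($S{\left(L \right)} = \left(- \frac{5}{2}\right)^{2} = \frac{25}{4}$)
$U = \frac{175}{4}$ ($U = \left(-1\right) \frac{25}{4} \left(-7\right) = \left(- \frac{25}{4}\right) \left(-7\right) = \frac{175}{4} \approx 43.75$)
$v = \frac{4}{175}$ ($v = \frac{1}{\frac{175}{4}} = \frac{4}{175} \approx 0.022857$)
$\frac{1}{v + 984} = \frac{1}{\frac{4}{175} + 984} = \frac{1}{\frac{172204}{175}} = \frac{175}{172204}$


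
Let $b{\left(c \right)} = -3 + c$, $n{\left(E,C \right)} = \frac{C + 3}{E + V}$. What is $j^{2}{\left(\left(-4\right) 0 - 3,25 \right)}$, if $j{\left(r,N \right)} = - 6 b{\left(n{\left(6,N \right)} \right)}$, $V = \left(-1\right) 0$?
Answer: $100$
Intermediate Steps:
$V = 0$
$n{\left(E,C \right)} = \frac{3 + C}{E}$ ($n{\left(E,C \right)} = \frac{C + 3}{E + 0} = \frac{3 + C}{E}$)
$j{\left(r,N \right)} = 15 - N$ ($j{\left(r,N \right)} = - 6 \left(-3 + \frac{3 + N}{6}\right) = - 6 \left(-3 + \left(\frac{1}{2} + \frac{N}{6}\right)\right) = - 6 \left(- \frac{5}{2} + \frac{N}{6}\right) = 15 - N$)
$j^{2}{\left(\left(-4\right) 0 - 3,25 \right)} = \left(15 - 25\right)^{2} = \left(-10\right)^{2} = 100$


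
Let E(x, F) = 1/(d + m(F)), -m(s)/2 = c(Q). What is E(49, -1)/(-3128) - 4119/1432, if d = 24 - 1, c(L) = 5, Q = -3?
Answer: -2617132/909857 ≈ -2.8764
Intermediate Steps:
m(s) = -10 (m(s) = -2*5 = -10)
d = 23
E(x, F) = 1/13 (E(x, F) = 1/(23 - 10) = 1/13)
E(49, -1)/(-3128) - 4119/1432 = (1/13)/(-3128) - 4119/1432 = (1/13)*(-1/3128) - 4119*1/1432 = -1/40664 - 4119/1432 = -2617132/909857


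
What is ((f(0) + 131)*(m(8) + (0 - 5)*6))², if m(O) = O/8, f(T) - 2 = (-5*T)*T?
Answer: 14876449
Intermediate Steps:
f(T) = 2 - 5*T² (f(T) = 2 + (-5*T)*T = 2 - 5*T²)
m(O) = O/8 (m(O) = O*(⅛) = O/8)
((f(0) + 131)*(m(8) + (0 - 5)*6))² = (((2 - 5*0²) + 131)*((⅛)*8 + (0 - 5)*6))² = (((2 - 5*0) + 131)*(1 - 5*6))² = (((2 + 0) + 131)*(1 - 30))² = ((2 + 131)*(-29))² = (133*(-29))² = (-3857)² = 14876449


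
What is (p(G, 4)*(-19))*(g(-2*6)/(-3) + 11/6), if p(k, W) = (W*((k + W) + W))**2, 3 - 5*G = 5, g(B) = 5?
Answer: -219488/75 ≈ -2926.5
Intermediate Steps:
G = -2/5 (G = 3/5 - 1/5*5 = 3/5 - 1 = -2/5 ≈ -0.40000)
p(k, W) = W**2*(k + 2*W)**2 (p(k, W) = (W*((W + k) + W))**2 = (W*(k + 2*W))**2 = W**2*(k + 2*W)**2)
(p(G, 4)*(-19))*(g(-2*6)/(-3) + 11/6) = ((4**2*(-2/5 + 2*4)**2)*(-19))*(5/(-3) + 11/6) = ((16*(-2/5 + 8)**2)*(-19))*(5*(-1/3) + 11*(1/6)) = ((16*(38/5)**2)*(-19))*(-5/3 + 11/6) = ((16*(1444/25))*(-19))*(1/6) = ((23104/25)*(-19))*(1/6) = -438976/25*1/6 = -219488/75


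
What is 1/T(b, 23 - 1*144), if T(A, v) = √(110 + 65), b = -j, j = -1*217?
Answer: √7/35 ≈ 0.075593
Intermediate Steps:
j = -217
b = 217 (b = -1*(-217) = 217)
T(A, v) = 5*√7 (T(A, v) = √175 = 5*√7)
1/T(b, 23 - 1*144) = 1/(5*√7) = √7/35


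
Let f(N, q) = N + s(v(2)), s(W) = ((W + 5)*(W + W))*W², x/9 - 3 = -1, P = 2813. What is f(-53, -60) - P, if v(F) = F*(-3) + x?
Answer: 55886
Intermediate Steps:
x = 18 (x = 27 + 9*(-1) = 27 - 9 = 18)
v(F) = 18 - 3*F (v(F) = F*(-3) + 18 = -3*F + 18 = 18 - 3*F)
s(W) = 2*W³*(5 + W) (s(W) = ((5 + W)*(2*W))*W² = (2*W*(5 + W))*W² = 2*W³*(5 + W))
f(N, q) = 58752 + N (f(N, q) = N + 2*(18 - 3*2)³*(5 + (18 - 3*2)) = N + 2*(18 - 6)³*(5 + (18 - 6)) = N + 2*12³*(5 + 12) = N + 2*1728*17 = N + 58752 = 58752 + N)
f(-53, -60) - P = (58752 - 53) - 1*2813 = 58699 - 2813 = 55886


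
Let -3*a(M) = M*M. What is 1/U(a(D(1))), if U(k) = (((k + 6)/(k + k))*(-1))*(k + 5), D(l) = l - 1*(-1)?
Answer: 12/77 ≈ 0.15584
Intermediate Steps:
D(l) = 1 + l (D(l) = l + 1 = 1 + l)
a(M) = -M**2/3 (a(M) = -M*M/3 = -M**2/3)
U(k) = -(5 + k)*(6 + k)/(2*k) (U(k) = (((6 + k)/((2*k)))*(-1))*(5 + k) = (((6 + k)*(1/(2*k)))*(-1))*(5 + k) = (((6 + k)/(2*k))*(-1))*(5 + k) = (-(6 + k)/(2*k))*(5 + k) = -(5 + k)*(6 + k)/(2*k))
1/U(a(D(1))) = 1/((-30 - (-(1 + 1)**2/3)*(11 - (1 + 1)**2/3))/(2*((-(1 + 1)**2/3)))) = 1/((-30 - (-1/3*2**2)*(11 - 1/3*2**2))/(2*((-1/3*2**2)))) = 1/((-30 - (-1/3*4)*(11 - 1/3*4))/(2*((-1/3*4)))) = 1/((-30 - 1*(-4/3)*(11 - 4/3))/(2*(-4/3))) = 1/((1/2)*(-3/4)*(-30 - 1*(-4/3)*29/3)) = 1/((1/2)*(-3/4)*(-30 + 116/9)) = 1/((1/2)*(-3/4)*(-154/9)) = 1/(77/12) = 12/77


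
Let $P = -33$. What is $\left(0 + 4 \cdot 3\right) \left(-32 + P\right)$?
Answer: $-780$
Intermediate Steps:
$\left(0 + 4 \cdot 3\right) \left(-32 + P\right) = \left(0 + 4 \cdot 3\right) \left(-32 - 33\right) = \left(0 + 12\right) \left(-65\right) = 12 \left(-65\right) = -780$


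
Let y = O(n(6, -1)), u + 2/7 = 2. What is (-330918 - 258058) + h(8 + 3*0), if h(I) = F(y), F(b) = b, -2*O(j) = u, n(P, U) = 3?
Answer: -4122838/7 ≈ -5.8898e+5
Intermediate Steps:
u = 12/7 (u = -2/7 + 2 = 12/7 ≈ 1.7143)
O(j) = -6/7 (O(j) = -1/2*12/7 = -6/7)
y = -6/7 ≈ -0.85714
h(I) = -6/7
(-330918 - 258058) + h(8 + 3*0) = (-330918 - 258058) - 6/7 = -588976 - 6/7 = -4122838/7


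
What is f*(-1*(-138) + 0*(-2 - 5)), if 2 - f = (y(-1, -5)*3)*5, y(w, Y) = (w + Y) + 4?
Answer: 4416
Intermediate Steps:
y(w, Y) = 4 + Y + w (y(w, Y) = (Y + w) + 4 = 4 + Y + w)
f = 32 (f = 2 - (4 - 5 - 1)*3*5 = 2 - (-2*3)*5 = 2 - (-6)*5 = 2 - 1*(-30) = 2 + 30 = 32)
f*(-1*(-138) + 0*(-2 - 5)) = 32*(-1*(-138) + 0*(-2 - 5)) = 32*(138 + 0*(-7)) = 32*(138 + 0) = 32*138 = 4416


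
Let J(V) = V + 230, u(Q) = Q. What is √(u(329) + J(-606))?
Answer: I*√47 ≈ 6.8557*I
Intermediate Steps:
J(V) = 230 + V
√(u(329) + J(-606)) = √(329 + (230 - 606)) = √(329 - 376) = √(-47) = I*√47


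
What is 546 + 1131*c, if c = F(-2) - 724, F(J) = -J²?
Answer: -822822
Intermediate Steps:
c = -728 (c = -1*(-2)² - 724 = -1*4 - 724 = -4 - 724 = -728)
546 + 1131*c = 546 + 1131*(-728) = 546 - 823368 = -822822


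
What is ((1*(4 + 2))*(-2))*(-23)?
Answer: 276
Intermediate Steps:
((1*(4 + 2))*(-2))*(-23) = ((1*6)*(-2))*(-23) = (6*(-2))*(-23) = -12*(-23) = 276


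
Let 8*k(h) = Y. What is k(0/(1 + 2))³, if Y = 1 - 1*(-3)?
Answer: ⅛ ≈ 0.12500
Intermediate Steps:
Y = 4 (Y = 1 + 3 = 4)
k(h) = ½ (k(h) = (⅛)*4 = ½)
k(0/(1 + 2))³ = (½)³ = ⅛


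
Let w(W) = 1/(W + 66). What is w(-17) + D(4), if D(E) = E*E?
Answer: 785/49 ≈ 16.020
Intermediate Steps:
w(W) = 1/(66 + W)
D(E) = E²
w(-17) + D(4) = 1/(66 - 17) + 4² = 1/49 + 16 = 785/49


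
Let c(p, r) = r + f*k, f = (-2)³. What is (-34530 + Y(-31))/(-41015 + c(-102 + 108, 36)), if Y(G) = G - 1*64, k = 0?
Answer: 34625/40979 ≈ 0.84494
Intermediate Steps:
Y(G) = -64 + G (Y(G) = G - 64 = -64 + G)
f = -8
c(p, r) = r (c(p, r) = r - 8*0 = r + 0 = r)
(-34530 + Y(-31))/(-41015 + c(-102 + 108, 36)) = (-34530 + (-64 - 31))/(-41015 + 36) = (-34530 - 95)/(-40979) = -34625*(-1/40979) = 34625/40979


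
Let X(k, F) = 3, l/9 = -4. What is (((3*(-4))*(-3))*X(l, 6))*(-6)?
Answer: -648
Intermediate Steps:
l = -36 (l = 9*(-4) = -36)
(((3*(-4))*(-3))*X(l, 6))*(-6) = (((3*(-4))*(-3))*3)*(-6) = (-12*(-3)*3)*(-6) = (36*3)*(-6) = 108*(-6) = -648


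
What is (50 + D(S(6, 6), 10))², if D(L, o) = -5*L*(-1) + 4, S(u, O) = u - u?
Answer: 2916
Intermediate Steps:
S(u, O) = 0
D(L, o) = 4 + 5*L (D(L, o) = 5*L + 4 = 4 + 5*L)
(50 + D(S(6, 6), 10))² = (50 + (4 + 5*0))² = (50 + (4 + 0))² = (50 + 4)² = 54² = 2916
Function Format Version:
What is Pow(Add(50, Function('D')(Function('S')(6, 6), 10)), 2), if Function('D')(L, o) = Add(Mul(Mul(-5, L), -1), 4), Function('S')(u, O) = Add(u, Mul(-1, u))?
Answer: 2916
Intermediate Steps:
Function('S')(u, O) = 0
Function('D')(L, o) = Add(4, Mul(5, L)) (Function('D')(L, o) = Add(Mul(5, L), 4) = Add(4, Mul(5, L)))
Pow(Add(50, Function('D')(Function('S')(6, 6), 10)), 2) = Pow(Add(50, Add(4, Mul(5, 0))), 2) = Pow(Add(50, Add(4, 0)), 2) = Pow(Add(50, 4), 2) = Pow(54, 2) = 2916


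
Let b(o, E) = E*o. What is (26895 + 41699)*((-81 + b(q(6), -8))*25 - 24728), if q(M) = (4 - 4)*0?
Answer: -1835095282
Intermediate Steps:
q(M) = 0 (q(M) = 0*0 = 0)
(26895 + 41699)*((-81 + b(q(6), -8))*25 - 24728) = (26895 + 41699)*((-81 - 8*0)*25 - 24728) = 68594*((-81 + 0)*25 - 24728) = 68594*(-81*25 - 24728) = 68594*(-2025 - 24728) = 68594*(-26753) = -1835095282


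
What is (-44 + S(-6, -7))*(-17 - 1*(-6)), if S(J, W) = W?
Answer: 561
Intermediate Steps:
(-44 + S(-6, -7))*(-17 - 1*(-6)) = (-44 - 7)*(-17 - 1*(-6)) = -51*(-17 + 6) = -51*(-11) = 561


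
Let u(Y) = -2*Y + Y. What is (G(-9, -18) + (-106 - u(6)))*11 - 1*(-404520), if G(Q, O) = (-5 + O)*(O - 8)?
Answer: 409998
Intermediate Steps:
u(Y) = -Y
G(Q, O) = (-8 + O)*(-5 + O) (G(Q, O) = (-5 + O)*(-8 + O) = (-8 + O)*(-5 + O))
(G(-9, -18) + (-106 - u(6)))*11 - 1*(-404520) = ((40 + (-18)² - 13*(-18)) + (-106 - (-1)*6))*11 - 1*(-404520) = ((40 + 324 + 234) + (-106 - 1*(-6)))*11 + 404520 = (598 + (-106 + 6))*11 + 404520 = (598 - 100)*11 + 404520 = 498*11 + 404520 = 5478 + 404520 = 409998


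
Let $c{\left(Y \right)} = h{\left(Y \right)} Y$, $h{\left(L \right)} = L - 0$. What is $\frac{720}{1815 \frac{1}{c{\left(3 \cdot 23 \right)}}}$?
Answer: $\frac{228528}{121} \approx 1888.7$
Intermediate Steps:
$h{\left(L \right)} = L$ ($h{\left(L \right)} = L + 0 = L$)
$c{\left(Y \right)} = Y^{2}$ ($c{\left(Y \right)} = Y Y = Y^{2}$)
$\frac{720}{1815 \frac{1}{c{\left(3 \cdot 23 \right)}}} = \frac{720}{1815 \frac{1}{\left(3 \cdot 23\right)^{2}}} = \frac{720}{1815 \frac{1}{69^{2}}} = \frac{720}{1815 \cdot \frac{1}{4761}} = \frac{720}{\frac{605}{1587}} = 720 \cdot \frac{1587}{605} = \frac{228528}{121}$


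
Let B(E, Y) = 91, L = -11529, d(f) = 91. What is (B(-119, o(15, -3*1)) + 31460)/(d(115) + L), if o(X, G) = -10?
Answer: -31551/11438 ≈ -2.7584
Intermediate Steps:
(B(-119, o(15, -3*1)) + 31460)/(d(115) + L) = (91 + 31460)/(91 - 11529) = 31551/(-11438) = 31551*(-1/11438) = -31551/11438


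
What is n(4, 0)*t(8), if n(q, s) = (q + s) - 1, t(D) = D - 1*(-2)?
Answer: 30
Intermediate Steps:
t(D) = 2 + D (t(D) = D + 2 = 2 + D)
n(q, s) = -1 + q + s
n(4, 0)*t(8) = (-1 + 4 + 0)*(2 + 8) = 3*10 = 30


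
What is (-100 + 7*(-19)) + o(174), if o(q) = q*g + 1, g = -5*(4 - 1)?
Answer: -2842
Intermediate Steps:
g = -15 (g = -5*3 = -15)
o(q) = 1 - 15*q (o(q) = q*(-15) + 1 = -15*q + 1 = 1 - 15*q)
(-100 + 7*(-19)) + o(174) = (-100 + 7*(-19)) + (1 - 15*174) = (-100 - 133) + (1 - 2610) = -233 - 2609 = -2842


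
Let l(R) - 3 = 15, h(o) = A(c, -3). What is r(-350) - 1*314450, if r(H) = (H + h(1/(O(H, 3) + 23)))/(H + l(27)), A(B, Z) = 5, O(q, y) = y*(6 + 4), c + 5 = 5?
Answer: -104397055/332 ≈ -3.1445e+5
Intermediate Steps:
c = 0 (c = -5 + 5 = 0)
O(q, y) = 10*y (O(q, y) = y*10 = 10*y)
h(o) = 5
l(R) = 18 (l(R) = 3 + 15 = 18)
r(H) = (5 + H)/(18 + H) (r(H) = (H + 5)/(H + 18) = (5 + H)/(18 + H))
r(-350) - 1*314450 = (5 - 350)/(18 - 350) - 1*314450 = -345/(-332) - 314450 = -1/332*(-345) - 314450 = 345/332 - 314450 = -104397055/332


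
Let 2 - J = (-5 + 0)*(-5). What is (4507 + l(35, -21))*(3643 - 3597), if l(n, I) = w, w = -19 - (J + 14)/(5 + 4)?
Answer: 206494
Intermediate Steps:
J = -23 (J = 2 - (-5 + 0)*(-5) = 2 - (-5)*(-5) = 2 - 1*25 = 2 - 25 = -23)
w = -18 (w = -19 - (-23 + 14)/(5 + 4) = -19 - (-9)/9 = -19 - 1*(-1) = -19 + 1 = -18)
l(n, I) = -18
(4507 + l(35, -21))*(3643 - 3597) = (4507 - 18)*(3643 - 3597) = 4489*46 = 206494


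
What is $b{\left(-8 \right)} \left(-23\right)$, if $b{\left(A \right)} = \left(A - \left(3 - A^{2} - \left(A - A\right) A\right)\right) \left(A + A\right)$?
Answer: $19504$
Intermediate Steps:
$b{\left(A \right)} = 2 A \left(-3 + A + A^{2}\right)$ ($b{\left(A \right)} = \left(A + \left(\left(A^{2} + 0 A\right) - 3\right)\right) 2 A = \left(A + \left(\left(A^{2} + 0\right) - 3\right)\right) 2 A = \left(A + \left(A^{2} - 3\right)\right) 2 A = \left(A + \left(-3 + A^{2}\right)\right) 2 A = \left(-3 + A + A^{2}\right) 2 A = 2 A \left(-3 + A + A^{2}\right)$)
$b{\left(-8 \right)} \left(-23\right) = 2 \left(-8\right) \left(-3 - 8 + \left(-8\right)^{2}\right) \left(-23\right) = 2 \left(-8\right) \left(-3 - 8 + 64\right) \left(-23\right) = 2 \left(-8\right) 53 \left(-23\right) = \left(-848\right) \left(-23\right) = 19504$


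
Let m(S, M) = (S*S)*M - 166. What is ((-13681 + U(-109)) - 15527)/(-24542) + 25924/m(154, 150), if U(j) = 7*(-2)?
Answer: 26146429689/21825409207 ≈ 1.1980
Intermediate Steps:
m(S, M) = -166 + M*S² (m(S, M) = S²*M - 166 = M*S² - 166 = -166 + M*S²)
U(j) = -14
((-13681 + U(-109)) - 15527)/(-24542) + 25924/m(154, 150) = ((-13681 - 14) - 15527)/(-24542) + 25924/(-166 + 150*154²) = (-13695 - 15527)*(-1/24542) + 25924/(-166 + 150*23716) = -29222*(-1/24542) + 25924/(-166 + 3557400) = 14611/12271 + 25924/3557234 = 14611/12271 + 25924*(1/3557234) = 14611/12271 + 12962/1778617 = 26146429689/21825409207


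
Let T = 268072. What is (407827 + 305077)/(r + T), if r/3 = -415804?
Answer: -178226/244835 ≈ -0.72794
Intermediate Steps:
r = -1247412 (r = 3*(-415804) = -1247412)
(407827 + 305077)/(r + T) = (407827 + 305077)/(-1247412 + 268072) = 712904/(-979340) = 712904*(-1/979340) = -178226/244835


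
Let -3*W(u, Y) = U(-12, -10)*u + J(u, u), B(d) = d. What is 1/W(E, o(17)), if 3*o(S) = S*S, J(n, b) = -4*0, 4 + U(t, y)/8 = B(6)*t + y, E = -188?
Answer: -3/129344 ≈ -2.3194e-5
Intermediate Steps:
U(t, y) = -32 + 8*y + 48*t (U(t, y) = -32 + 8*(6*t + y) = -32 + 8*(y + 6*t) = -32 + (8*y + 48*t) = -32 + 8*y + 48*t)
J(n, b) = 0
o(S) = S²/3 (o(S) = (S*S)/3 = S²/3)
W(u, Y) = 688*u/3 (W(u, Y) = -((-32 + 8*(-10) + 48*(-12))*u + 0)/3 = -((-32 - 80 - 576)*u + 0)/3 = -(-688*u + 0)/3 = -(-688)*u/3 = 688*u/3)
1/W(E, o(17)) = 1/((688/3)*(-188)) = 1/(-129344/3) = -3/129344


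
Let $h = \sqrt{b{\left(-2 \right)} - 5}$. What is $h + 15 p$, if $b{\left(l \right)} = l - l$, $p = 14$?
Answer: $210 + i \sqrt{5} \approx 210.0 + 2.2361 i$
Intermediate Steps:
$b{\left(l \right)} = 0$
$h = i \sqrt{5}$ ($h = \sqrt{0 - 5} = \sqrt{-5} = i \sqrt{5} \approx 2.2361 i$)
$h + 15 p = i \sqrt{5} + 15 \cdot 14 = i \sqrt{5} + 210 = 210 + i \sqrt{5}$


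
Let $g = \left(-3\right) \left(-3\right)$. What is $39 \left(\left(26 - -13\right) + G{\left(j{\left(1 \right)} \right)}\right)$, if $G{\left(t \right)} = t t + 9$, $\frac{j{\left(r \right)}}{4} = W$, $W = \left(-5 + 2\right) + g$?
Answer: $24336$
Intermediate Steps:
$g = 9$
$W = 6$ ($W = \left(-5 + 2\right) + 9 = -3 + 9 = 6$)
$j{\left(r \right)} = 24$ ($j{\left(r \right)} = 4 \cdot 6 = 24$)
$G{\left(t \right)} = 9 + t^{2}$ ($G{\left(t \right)} = t^{2} + 9 = 9 + t^{2}$)
$39 \left(\left(26 - -13\right) + G{\left(j{\left(1 \right)} \right)}\right) = 39 \left(\left(26 - -13\right) + \left(9 + 24^{2}\right)\right) = 39 \left(\left(26 + 13\right) + \left(9 + 576\right)\right) = 39 \left(39 + 585\right) = 39 \cdot 624 = 24336$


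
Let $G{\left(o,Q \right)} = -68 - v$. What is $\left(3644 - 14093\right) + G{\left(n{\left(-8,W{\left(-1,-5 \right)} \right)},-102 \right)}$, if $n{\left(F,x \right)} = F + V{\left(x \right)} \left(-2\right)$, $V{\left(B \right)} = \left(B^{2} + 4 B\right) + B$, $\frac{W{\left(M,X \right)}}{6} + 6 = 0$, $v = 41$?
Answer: $-10558$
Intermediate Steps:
$W{\left(M,X \right)} = -36$ ($W{\left(M,X \right)} = -36 + 6 \cdot 0 = -36 + 0 = -36$)
$V{\left(B \right)} = B^{2} + 5 B$
$n{\left(F,x \right)} = F - 2 x \left(5 + x\right)$ ($n{\left(F,x \right)} = F + x \left(5 + x\right) \left(-2\right) = F - 2 x \left(5 + x\right)$)
$G{\left(o,Q \right)} = -109$ ($G{\left(o,Q \right)} = -68 - 41 = -109$)
$\left(3644 - 14093\right) + G{\left(n{\left(-8,W{\left(-1,-5 \right)} \right)},-102 \right)} = \left(3644 - 14093\right) - 109 = -10449 - 109 = -10558$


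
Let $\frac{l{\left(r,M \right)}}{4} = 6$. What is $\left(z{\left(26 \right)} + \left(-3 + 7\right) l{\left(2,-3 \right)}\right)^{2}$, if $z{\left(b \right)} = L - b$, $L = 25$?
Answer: $9025$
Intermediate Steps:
$l{\left(r,M \right)} = 24$ ($l{\left(r,M \right)} = 4 \cdot 6 = 24$)
$z{\left(b \right)} = 25 - b$
$\left(z{\left(26 \right)} + \left(-3 + 7\right) l{\left(2,-3 \right)}\right)^{2} = \left(\left(25 - 26\right) + \left(-3 + 7\right) 24\right)^{2} = \left(\left(25 - 26\right) + 4 \cdot 24\right)^{2} = \left(-1 + 96\right)^{2} = 95^{2} = 9025$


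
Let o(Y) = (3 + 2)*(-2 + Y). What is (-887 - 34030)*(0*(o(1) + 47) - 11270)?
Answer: 393514590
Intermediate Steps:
o(Y) = -10 + 5*Y (o(Y) = 5*(-2 + Y) = -10 + 5*Y)
(-887 - 34030)*(0*(o(1) + 47) - 11270) = (-887 - 34030)*(0*((-10 + 5*1) + 47) - 11270) = -34917*(0*((-10 + 5) + 47) - 11270) = -34917*(0*(-5 + 47) - 11270) = -34917*(0*42 - 11270) = -34917*(0 - 11270) = -34917*(-11270) = 393514590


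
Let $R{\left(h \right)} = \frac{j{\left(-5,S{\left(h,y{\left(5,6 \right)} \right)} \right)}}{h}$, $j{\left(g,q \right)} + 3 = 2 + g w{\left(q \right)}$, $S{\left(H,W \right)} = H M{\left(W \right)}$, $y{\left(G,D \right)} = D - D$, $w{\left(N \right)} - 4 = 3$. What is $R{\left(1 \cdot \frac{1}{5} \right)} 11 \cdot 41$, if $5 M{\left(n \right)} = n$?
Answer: $-81180$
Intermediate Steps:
$w{\left(N \right)} = 7$ ($w{\left(N \right)} = 4 + 3 = 7$)
$M{\left(n \right)} = \frac{n}{5}$
$y{\left(G,D \right)} = 0$
$S{\left(H,W \right)} = \frac{H W}{5}$ ($S{\left(H,W \right)} = H \frac{W}{5} = \frac{H W}{5}$)
$j{\left(g,q \right)} = -1 + 7 g$ ($j{\left(g,q \right)} = -3 + \left(2 + g 7\right) = -3 + \left(2 + 7 g\right) = -1 + 7 g$)
$R{\left(h \right)} = - \frac{36}{h}$ ($R{\left(h \right)} = \frac{-1 + 7 \left(-5\right)}{h} = \frac{-1 - 35}{h} = - \frac{36}{h}$)
$R{\left(1 \cdot \frac{1}{5} \right)} 11 \cdot 41 = - \frac{36}{1 \cdot \frac{1}{5}} \cdot 11 \cdot 41 = - 36 \frac{1}{\frac{1}{5}} \cdot 11 \cdot 41 = \left(-36\right) 5 \cdot 11 \cdot 41 = \left(-180\right) 11 \cdot 41 = \left(-1980\right) 41 = -81180$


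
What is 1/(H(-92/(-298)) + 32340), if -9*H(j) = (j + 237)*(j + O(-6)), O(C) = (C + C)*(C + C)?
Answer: 199809/5701533842 ≈ 3.5045e-5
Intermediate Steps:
O(C) = 4*C² (O(C) = (2*C)*(2*C) = 4*C²)
H(j) = -(144 + j)*(237 + j)/9 (H(j) = -(j + 237)*(j + 4*(-6)²)/9 = -(237 + j)*(j + 4*36)/9 = -(237 + j)*(j + 144)/9 = -(237 + j)*(144 + j)/9 = -(144 + j)*(237 + j)/9)
1/(H(-92/(-298)) + 32340) = 1/((-3792 - (-11684)/(3*(-298)) - (-92/(-298))²/9) + 32340) = 1/((-3792 - (-11684)*(-1)/(3*298) - (-92*(-1/298))²/9) + 32340) = 1/((-3792 - 127/3*46/149 - (46/149)²/9) + 32340) = 1/((-3792 - 5842/447 - ⅑*2116/22201) + 32340) = 1/((-3792 - 5842/447 - 2116/199809) + 32340) = 1/(-760289218/199809 + 32340) = 1/(5701533842/199809) = 199809/5701533842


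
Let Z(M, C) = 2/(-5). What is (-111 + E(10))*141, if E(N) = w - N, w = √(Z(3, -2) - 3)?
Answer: -17061 + 141*I*√85/5 ≈ -17061.0 + 259.99*I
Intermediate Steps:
Z(M, C) = -⅖ (Z(M, C) = 2*(-⅕) = -⅖)
w = I*√85/5 (w = √(-⅖ - 3) = √(-17/5) = I*√85/5 ≈ 1.8439*I)
E(N) = -N + I*√85/5 (E(N) = I*√85/5 - N = -N + I*√85/5)
(-111 + E(10))*141 = (-111 + (-1*10 + I*√85/5))*141 = (-111 + (-10 + I*√85/5))*141 = (-121 + I*√85/5)*141 = -17061 + 141*I*√85/5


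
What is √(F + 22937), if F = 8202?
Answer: √31139 ≈ 176.46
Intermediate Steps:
√(F + 22937) = √(8202 + 22937) = √31139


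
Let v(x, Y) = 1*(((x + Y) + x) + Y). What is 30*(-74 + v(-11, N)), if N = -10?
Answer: -3480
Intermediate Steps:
v(x, Y) = 2*Y + 2*x (v(x, Y) = 1*(((Y + x) + x) + Y) = 1*((Y + 2*x) + Y) = 1*(2*Y + 2*x) = 2*Y + 2*x)
30*(-74 + v(-11, N)) = 30*(-74 + (2*(-10) + 2*(-11))) = 30*(-74 + (-20 - 22)) = 30*(-74 - 42) = 30*(-116) = -3480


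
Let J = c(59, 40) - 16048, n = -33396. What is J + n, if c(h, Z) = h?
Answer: -49385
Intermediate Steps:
J = -15989 (J = 59 - 16048 = -15989)
J + n = -15989 - 33396 = -49385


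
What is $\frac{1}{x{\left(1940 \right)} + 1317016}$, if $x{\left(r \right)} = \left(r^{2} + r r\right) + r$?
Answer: $\frac{1}{8846156} \approx 1.1304 \cdot 10^{-7}$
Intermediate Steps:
$x{\left(r \right)} = r + 2 r^{2}$ ($x{\left(r \right)} = \left(r^{2} + r^{2}\right) + r = 2 r^{2} + r = r + 2 r^{2}$)
$\frac{1}{x{\left(1940 \right)} + 1317016} = \frac{1}{1940 \left(1 + 2 \cdot 1940\right) + 1317016} = \frac{1}{1940 \left(1 + 3880\right) + 1317016} = \frac{1}{1940 \cdot 3881 + 1317016} = \frac{1}{7529140 + 1317016} = \frac{1}{8846156}$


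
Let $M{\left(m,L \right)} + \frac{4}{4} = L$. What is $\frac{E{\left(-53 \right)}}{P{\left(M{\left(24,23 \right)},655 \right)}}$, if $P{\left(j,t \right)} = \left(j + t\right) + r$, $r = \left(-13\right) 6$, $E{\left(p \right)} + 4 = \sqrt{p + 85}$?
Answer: $- \frac{4}{599} + \frac{4 \sqrt{2}}{599} \approx 0.002766$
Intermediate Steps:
$E{\left(p \right)} = -4 + \sqrt{85 + p}$ ($E{\left(p \right)} = -4 + \sqrt{p + 85} = -4 + \sqrt{85 + p}$)
$M{\left(m,L \right)} = -1 + L$
$r = -78$
$P{\left(j,t \right)} = -78 + j + t$ ($P{\left(j,t \right)} = \left(j + t\right) - 78 = -78 + j + t$)
$\frac{E{\left(-53 \right)}}{P{\left(M{\left(24,23 \right)},655 \right)}} = \frac{-4 + \sqrt{85 - 53}}{-78 + \left(-1 + 23\right) + 655} = \frac{-4 + \sqrt{32}}{-78 + 22 + 655} = \frac{-4 + 4 \sqrt{2}}{599} = \left(-4 + 4 \sqrt{2}\right) \frac{1}{599} = - \frac{4}{599} + \frac{4 \sqrt{2}}{599}$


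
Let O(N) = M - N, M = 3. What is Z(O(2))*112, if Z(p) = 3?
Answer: 336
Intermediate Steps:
O(N) = 3 - N
Z(O(2))*112 = 3*112 = 336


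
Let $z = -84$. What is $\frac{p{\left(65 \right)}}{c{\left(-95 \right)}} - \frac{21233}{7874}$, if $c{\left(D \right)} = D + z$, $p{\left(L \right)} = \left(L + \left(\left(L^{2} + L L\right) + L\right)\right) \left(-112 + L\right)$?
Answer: $\frac{3171468533}{1409446} \approx 2250.2$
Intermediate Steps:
$p{\left(L \right)} = \left(-112 + L\right) \left(2 L + 2 L^{2}\right)$ ($p{\left(L \right)} = \left(L + \left(\left(L^{2} + L^{2}\right) + L\right)\right) \left(-112 + L\right) = \left(L + \left(2 L^{2} + L\right)\right) \left(-112 + L\right) = \left(L + \left(L + 2 L^{2}\right)\right) \left(-112 + L\right) = \left(2 L + 2 L^{2}\right) \left(-112 + L\right) = \left(-112 + L\right) \left(2 L + 2 L^{2}\right)$)
$c{\left(D \right)} = -84 + D$ ($c{\left(D \right)} = D - 84 = -84 + D$)
$\frac{p{\left(65 \right)}}{c{\left(-95 \right)}} - \frac{21233}{7874} = \frac{2 \cdot 65 \left(-112 + 65^{2} - 7215\right)}{-84 - 95} - \frac{21233}{7874} = \frac{2 \cdot 65 \left(-112 + 4225 - 7215\right)}{-179} - \frac{21233}{7874} = 2 \cdot 65 \left(-3102\right) \left(- \frac{1}{179}\right) - \frac{21233}{7874} = \left(-403260\right) \left(- \frac{1}{179}\right) - \frac{21233}{7874} = \frac{403260}{179} - \frac{21233}{7874} = \frac{3171468533}{1409446}$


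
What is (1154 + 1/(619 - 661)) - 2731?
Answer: -66235/42 ≈ -1577.0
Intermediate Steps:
(1154 + 1/(619 - 661)) - 2731 = (1154 + 1/(-42)) - 2731 = (1154 - 1/42) - 2731 = 48467/42 - 2731 = -66235/42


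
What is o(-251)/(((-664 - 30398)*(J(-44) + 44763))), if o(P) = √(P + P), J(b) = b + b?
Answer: -I*√502/1387694850 ≈ -1.6146e-8*I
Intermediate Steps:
J(b) = 2*b
o(P) = √2*√P (o(P) = √(2*P) = √2*√P)
o(-251)/(((-664 - 30398)*(J(-44) + 44763))) = (√2*√(-251))/(((-664 - 30398)*(2*(-44) + 44763))) = (√2*(I*√251))/((-31062*(-88 + 44763))) = (I*√502)/((-31062*44675)) = (I*√502)/(-1387694850) = (I*√502)*(-1/1387694850) = -I*√502/1387694850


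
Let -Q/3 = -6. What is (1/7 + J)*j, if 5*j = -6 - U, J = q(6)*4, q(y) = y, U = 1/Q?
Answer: -18421/630 ≈ -29.240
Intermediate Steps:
Q = 18 (Q = -3*(-6) = 18)
U = 1/18 ≈ 0.055556
J = 24 (J = 6*4 = 24)
j = -109/90 (j = (-6 - 1*1/18)/5 = (-6 - 1/18)/5 = (⅕)*(-109/18) = -109/90 ≈ -1.2111)
(1/7 + J)*j = (1/7 + 24)*(-109/90) = (⅐ + 24)*(-109/90) = (169/7)*(-109/90) = -18421/630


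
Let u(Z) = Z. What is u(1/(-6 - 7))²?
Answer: 1/169 ≈ 0.0059172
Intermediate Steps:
u(1/(-6 - 7))² = (1/(-6 - 7))² = (1/(-13))² = (-1/13)² = 1/169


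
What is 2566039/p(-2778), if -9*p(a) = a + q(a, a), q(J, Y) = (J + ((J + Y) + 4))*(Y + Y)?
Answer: -2566039/5142078 ≈ -0.49903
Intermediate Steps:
q(J, Y) = 2*Y*(4 + Y + 2*J) (q(J, Y) = (J + (4 + J + Y))*(2*Y) = (4 + Y + 2*J)*(2*Y) = 2*Y*(4 + Y + 2*J))
p(a) = -a/9 - 2*a*(4 + 3*a)/9 (p(a) = -(a + 2*a*(4 + a + 2*a))/9 = -(a + 2*a*(4 + 3*a))/9 = -a/9 - 2*a*(4 + 3*a)/9)
2566039/p(-2778) = 2566039/(((⅓)*(-2778)*(-3 - 2*(-2778)))) = 2566039/(((⅓)*(-2778)*(-3 + 5556))) = 2566039/(((⅓)*(-2778)*5553)) = 2566039/(-5142078) = 2566039*(-1/5142078) = -2566039/5142078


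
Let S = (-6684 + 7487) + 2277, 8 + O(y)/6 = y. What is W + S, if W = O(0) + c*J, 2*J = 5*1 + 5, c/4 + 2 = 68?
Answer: 4352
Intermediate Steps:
c = 264 (c = -8 + 4*68 = -8 + 272 = 264)
O(y) = -48 + 6*y
J = 5 (J = (5*1 + 5)/2 = (5 + 5)/2 = (½)*10 = 5)
S = 3080 (S = 803 + 2277 = 3080)
W = 1272 (W = (-48 + 6*0) + 264*5 = (-48 + 0) + 1320 = -48 + 1320 = 1272)
W + S = 1272 + 3080 = 4352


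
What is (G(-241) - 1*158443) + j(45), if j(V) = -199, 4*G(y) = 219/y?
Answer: -152931107/964 ≈ -1.5864e+5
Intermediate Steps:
G(y) = 219/(4*y) (G(y) = (219/y)/4 = 219/(4*y))
(G(-241) - 1*158443) + j(45) = ((219/4)/(-241) - 1*158443) - 199 = ((219/4)*(-1/241) - 158443) - 199 = (-219/964 - 158443) - 199 = -152739271/964 - 199 = -152931107/964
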